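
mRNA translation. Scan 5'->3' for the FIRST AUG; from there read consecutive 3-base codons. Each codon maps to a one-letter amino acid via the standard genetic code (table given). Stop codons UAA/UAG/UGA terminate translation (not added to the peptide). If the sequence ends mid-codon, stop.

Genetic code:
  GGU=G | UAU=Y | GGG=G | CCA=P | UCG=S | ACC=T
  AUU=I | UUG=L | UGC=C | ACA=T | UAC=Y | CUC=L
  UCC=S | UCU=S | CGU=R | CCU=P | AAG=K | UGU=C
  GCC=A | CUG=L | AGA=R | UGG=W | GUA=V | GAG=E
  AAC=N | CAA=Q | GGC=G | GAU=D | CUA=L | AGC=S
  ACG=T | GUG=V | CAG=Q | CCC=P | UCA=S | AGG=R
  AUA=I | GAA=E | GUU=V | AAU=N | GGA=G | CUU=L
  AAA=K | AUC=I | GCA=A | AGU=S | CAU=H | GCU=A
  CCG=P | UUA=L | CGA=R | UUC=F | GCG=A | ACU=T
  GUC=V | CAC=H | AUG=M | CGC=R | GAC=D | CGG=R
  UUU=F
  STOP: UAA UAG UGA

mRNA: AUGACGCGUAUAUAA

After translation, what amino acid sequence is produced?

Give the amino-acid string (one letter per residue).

Answer: MTRI

Derivation:
start AUG at pos 0
pos 0: AUG -> M; peptide=M
pos 3: ACG -> T; peptide=MT
pos 6: CGU -> R; peptide=MTR
pos 9: AUA -> I; peptide=MTRI
pos 12: UAA -> STOP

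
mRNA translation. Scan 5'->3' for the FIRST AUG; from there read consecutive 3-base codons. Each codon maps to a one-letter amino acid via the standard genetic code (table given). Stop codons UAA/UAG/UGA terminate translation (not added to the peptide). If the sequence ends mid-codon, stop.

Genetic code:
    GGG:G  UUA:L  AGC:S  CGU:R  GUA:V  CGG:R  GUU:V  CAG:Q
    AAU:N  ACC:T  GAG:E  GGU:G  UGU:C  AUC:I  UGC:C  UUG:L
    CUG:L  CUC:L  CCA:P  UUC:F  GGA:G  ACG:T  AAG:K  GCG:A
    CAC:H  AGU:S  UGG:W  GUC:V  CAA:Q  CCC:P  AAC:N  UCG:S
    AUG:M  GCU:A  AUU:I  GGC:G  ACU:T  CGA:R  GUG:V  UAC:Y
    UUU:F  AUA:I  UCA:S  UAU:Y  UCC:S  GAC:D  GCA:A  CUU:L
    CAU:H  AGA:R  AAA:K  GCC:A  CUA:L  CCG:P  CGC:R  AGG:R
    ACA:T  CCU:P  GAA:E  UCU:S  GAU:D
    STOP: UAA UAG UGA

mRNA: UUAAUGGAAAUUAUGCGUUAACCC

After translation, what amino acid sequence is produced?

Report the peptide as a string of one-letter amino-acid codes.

Answer: MEIMR

Derivation:
start AUG at pos 3
pos 3: AUG -> M; peptide=M
pos 6: GAA -> E; peptide=ME
pos 9: AUU -> I; peptide=MEI
pos 12: AUG -> M; peptide=MEIM
pos 15: CGU -> R; peptide=MEIMR
pos 18: UAA -> STOP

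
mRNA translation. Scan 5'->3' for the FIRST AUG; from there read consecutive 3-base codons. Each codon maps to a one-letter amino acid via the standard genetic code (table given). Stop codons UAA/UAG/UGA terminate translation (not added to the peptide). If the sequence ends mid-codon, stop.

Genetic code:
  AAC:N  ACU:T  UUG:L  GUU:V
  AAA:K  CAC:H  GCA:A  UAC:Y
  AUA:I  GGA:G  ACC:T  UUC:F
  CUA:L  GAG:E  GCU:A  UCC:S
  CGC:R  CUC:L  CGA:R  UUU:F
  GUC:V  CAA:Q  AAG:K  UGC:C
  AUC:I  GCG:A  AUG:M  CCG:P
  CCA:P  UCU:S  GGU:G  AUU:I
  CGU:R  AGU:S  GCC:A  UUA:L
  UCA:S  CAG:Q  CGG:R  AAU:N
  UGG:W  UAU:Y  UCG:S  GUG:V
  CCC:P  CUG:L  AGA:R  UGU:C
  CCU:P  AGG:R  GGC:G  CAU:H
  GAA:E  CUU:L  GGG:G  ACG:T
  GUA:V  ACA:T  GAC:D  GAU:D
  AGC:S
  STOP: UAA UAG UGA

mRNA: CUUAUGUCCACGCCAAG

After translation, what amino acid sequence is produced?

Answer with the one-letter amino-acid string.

Answer: MSTP

Derivation:
start AUG at pos 3
pos 3: AUG -> M; peptide=M
pos 6: UCC -> S; peptide=MS
pos 9: ACG -> T; peptide=MST
pos 12: CCA -> P; peptide=MSTP
pos 15: only 2 nt remain (<3), stop (end of mRNA)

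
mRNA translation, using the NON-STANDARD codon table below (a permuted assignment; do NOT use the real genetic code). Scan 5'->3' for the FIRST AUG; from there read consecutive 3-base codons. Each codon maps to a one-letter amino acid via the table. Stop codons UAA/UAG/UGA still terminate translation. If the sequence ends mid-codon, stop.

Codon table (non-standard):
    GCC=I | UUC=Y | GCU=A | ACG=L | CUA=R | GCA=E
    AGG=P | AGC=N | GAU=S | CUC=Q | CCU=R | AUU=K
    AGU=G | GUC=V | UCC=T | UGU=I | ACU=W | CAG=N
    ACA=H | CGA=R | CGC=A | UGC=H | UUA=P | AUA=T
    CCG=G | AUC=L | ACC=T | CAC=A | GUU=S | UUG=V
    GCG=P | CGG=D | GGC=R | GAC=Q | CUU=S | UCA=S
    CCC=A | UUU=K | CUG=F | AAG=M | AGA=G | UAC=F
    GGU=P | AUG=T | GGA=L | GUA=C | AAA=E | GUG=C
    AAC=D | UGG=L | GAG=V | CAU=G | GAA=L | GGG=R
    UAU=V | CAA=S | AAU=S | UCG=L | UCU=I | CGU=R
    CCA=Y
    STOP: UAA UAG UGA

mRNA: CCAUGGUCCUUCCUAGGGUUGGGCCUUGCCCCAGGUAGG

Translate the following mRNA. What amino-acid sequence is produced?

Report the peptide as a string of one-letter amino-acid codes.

start AUG at pos 2
pos 2: AUG -> T; peptide=T
pos 5: GUC -> V; peptide=TV
pos 8: CUU -> S; peptide=TVS
pos 11: CCU -> R; peptide=TVSR
pos 14: AGG -> P; peptide=TVSRP
pos 17: GUU -> S; peptide=TVSRPS
pos 20: GGG -> R; peptide=TVSRPSR
pos 23: CCU -> R; peptide=TVSRPSRR
pos 26: UGC -> H; peptide=TVSRPSRRH
pos 29: CCC -> A; peptide=TVSRPSRRHA
pos 32: AGG -> P; peptide=TVSRPSRRHAP
pos 35: UAG -> STOP

Answer: TVSRPSRRHAP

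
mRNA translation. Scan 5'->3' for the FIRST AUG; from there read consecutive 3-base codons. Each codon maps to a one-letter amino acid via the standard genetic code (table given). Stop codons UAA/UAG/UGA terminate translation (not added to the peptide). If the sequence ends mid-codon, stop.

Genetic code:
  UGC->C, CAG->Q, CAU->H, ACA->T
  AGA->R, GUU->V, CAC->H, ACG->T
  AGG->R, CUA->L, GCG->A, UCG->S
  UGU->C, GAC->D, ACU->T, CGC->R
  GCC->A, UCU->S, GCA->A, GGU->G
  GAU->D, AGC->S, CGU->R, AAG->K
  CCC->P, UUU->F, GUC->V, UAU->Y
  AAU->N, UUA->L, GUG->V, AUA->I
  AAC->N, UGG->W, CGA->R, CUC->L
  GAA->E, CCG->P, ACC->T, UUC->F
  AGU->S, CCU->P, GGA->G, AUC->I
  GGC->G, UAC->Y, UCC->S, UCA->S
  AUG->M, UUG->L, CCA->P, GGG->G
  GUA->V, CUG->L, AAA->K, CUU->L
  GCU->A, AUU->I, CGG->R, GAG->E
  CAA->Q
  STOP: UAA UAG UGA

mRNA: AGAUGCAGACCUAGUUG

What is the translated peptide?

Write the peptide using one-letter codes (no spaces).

start AUG at pos 2
pos 2: AUG -> M; peptide=M
pos 5: CAG -> Q; peptide=MQ
pos 8: ACC -> T; peptide=MQT
pos 11: UAG -> STOP

Answer: MQT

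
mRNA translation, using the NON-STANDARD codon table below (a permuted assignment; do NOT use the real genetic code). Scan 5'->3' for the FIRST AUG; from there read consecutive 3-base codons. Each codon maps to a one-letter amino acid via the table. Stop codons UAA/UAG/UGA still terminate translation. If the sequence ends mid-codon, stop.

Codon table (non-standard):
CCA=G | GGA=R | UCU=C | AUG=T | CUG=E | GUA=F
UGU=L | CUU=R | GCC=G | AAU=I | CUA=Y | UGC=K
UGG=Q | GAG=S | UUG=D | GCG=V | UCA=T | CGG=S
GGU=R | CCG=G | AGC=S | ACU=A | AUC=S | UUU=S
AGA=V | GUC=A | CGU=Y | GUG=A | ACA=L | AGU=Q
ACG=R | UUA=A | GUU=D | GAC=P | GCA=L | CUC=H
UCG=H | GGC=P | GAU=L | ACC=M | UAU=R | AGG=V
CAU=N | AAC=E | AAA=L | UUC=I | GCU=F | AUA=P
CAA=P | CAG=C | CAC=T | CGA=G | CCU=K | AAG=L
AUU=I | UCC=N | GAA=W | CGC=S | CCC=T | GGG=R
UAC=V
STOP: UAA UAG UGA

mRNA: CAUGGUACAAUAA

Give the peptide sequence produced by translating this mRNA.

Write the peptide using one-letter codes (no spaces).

Answer: TFP

Derivation:
start AUG at pos 1
pos 1: AUG -> T; peptide=T
pos 4: GUA -> F; peptide=TF
pos 7: CAA -> P; peptide=TFP
pos 10: UAA -> STOP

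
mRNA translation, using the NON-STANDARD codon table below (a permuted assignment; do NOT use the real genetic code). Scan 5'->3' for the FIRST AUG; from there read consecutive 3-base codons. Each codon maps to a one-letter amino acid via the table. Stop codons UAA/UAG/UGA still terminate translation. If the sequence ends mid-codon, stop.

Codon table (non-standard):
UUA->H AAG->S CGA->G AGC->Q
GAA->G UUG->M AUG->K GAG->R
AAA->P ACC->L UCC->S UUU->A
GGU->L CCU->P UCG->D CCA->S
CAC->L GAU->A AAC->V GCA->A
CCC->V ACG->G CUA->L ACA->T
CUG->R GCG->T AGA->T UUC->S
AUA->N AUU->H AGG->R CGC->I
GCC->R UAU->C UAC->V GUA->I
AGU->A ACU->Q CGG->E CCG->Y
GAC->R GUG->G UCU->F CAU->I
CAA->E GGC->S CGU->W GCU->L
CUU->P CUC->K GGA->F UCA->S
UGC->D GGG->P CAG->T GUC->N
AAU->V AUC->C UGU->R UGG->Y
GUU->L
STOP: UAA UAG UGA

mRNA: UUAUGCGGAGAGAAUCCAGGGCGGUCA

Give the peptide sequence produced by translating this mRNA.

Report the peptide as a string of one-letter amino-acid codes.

start AUG at pos 2
pos 2: AUG -> K; peptide=K
pos 5: CGG -> E; peptide=KE
pos 8: AGA -> T; peptide=KET
pos 11: GAA -> G; peptide=KETG
pos 14: UCC -> S; peptide=KETGS
pos 17: AGG -> R; peptide=KETGSR
pos 20: GCG -> T; peptide=KETGSRT
pos 23: GUC -> N; peptide=KETGSRTN
pos 26: only 1 nt remain (<3), stop (end of mRNA)

Answer: KETGSRTN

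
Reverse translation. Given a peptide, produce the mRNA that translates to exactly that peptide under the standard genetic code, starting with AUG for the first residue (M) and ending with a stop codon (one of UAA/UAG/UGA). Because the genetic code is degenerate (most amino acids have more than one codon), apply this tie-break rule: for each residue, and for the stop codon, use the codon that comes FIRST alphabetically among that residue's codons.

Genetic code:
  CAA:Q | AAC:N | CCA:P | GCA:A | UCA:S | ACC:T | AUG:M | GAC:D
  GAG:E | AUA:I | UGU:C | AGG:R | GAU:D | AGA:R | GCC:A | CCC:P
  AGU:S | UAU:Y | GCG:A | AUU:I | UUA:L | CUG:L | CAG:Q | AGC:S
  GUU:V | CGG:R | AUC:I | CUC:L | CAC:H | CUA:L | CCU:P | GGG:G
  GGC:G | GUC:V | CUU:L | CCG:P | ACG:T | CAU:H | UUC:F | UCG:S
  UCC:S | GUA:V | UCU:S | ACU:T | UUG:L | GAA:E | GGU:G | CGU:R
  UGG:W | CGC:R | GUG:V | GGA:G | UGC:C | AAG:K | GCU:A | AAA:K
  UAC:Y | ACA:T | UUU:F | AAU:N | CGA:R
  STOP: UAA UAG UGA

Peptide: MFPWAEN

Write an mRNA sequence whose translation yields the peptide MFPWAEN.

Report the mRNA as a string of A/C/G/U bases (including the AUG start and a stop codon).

Answer: mRNA: AUGUUCCCAUGGGCAGAAAACUAA

Derivation:
residue 1: M -> AUG (start codon)
residue 2: F codons sorted = UUC,UUU -> pick first = UUC
residue 3: P codons sorted = CCA,CCC,CCG,CCU -> pick first = CCA
residue 4: W -> UGG (only codon)
residue 5: A codons sorted = GCA,GCC,GCG,GCU -> pick first = GCA
residue 6: E codons sorted = GAA,GAG -> pick first = GAA
residue 7: N codons sorted = AAC,AAU -> pick first = AAC
terminator: stop codons sorted = UAA,UAG,UGA -> pick first = UAA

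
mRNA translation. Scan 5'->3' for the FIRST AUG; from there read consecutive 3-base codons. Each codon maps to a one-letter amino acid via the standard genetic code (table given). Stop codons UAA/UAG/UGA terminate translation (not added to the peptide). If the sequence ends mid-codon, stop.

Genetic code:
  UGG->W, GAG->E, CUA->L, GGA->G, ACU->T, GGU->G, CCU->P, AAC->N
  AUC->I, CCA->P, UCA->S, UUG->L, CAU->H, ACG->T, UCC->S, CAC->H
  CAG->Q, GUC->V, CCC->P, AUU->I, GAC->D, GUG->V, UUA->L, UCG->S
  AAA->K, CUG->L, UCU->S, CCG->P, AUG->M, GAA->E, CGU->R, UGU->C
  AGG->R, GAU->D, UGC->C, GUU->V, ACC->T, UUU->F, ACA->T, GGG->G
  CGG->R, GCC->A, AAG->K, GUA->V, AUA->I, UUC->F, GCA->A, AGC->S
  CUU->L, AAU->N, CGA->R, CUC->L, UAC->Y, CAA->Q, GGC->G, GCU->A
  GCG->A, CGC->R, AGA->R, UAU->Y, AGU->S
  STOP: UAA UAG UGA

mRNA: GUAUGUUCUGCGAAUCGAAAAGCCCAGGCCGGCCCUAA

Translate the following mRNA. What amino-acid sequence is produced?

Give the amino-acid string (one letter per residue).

start AUG at pos 2
pos 2: AUG -> M; peptide=M
pos 5: UUC -> F; peptide=MF
pos 8: UGC -> C; peptide=MFC
pos 11: GAA -> E; peptide=MFCE
pos 14: UCG -> S; peptide=MFCES
pos 17: AAA -> K; peptide=MFCESK
pos 20: AGC -> S; peptide=MFCESKS
pos 23: CCA -> P; peptide=MFCESKSP
pos 26: GGC -> G; peptide=MFCESKSPG
pos 29: CGG -> R; peptide=MFCESKSPGR
pos 32: CCC -> P; peptide=MFCESKSPGRP
pos 35: UAA -> STOP

Answer: MFCESKSPGRP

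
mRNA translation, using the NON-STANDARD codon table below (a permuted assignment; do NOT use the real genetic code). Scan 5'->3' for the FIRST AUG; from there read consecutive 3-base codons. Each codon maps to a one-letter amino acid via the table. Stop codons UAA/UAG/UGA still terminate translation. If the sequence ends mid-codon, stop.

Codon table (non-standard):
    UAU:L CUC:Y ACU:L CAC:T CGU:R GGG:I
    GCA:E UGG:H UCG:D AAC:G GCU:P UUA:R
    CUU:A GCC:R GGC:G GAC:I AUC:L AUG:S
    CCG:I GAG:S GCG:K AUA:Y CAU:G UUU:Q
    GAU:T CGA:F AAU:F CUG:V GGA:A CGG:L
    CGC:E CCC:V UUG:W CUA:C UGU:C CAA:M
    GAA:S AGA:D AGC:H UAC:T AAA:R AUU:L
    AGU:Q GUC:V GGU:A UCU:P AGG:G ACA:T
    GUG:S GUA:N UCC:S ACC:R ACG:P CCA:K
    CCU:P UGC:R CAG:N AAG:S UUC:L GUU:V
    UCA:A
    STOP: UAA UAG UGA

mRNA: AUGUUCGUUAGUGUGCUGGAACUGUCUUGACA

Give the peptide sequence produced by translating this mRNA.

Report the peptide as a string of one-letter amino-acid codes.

Answer: SLVQSVSVP

Derivation:
start AUG at pos 0
pos 0: AUG -> S; peptide=S
pos 3: UUC -> L; peptide=SL
pos 6: GUU -> V; peptide=SLV
pos 9: AGU -> Q; peptide=SLVQ
pos 12: GUG -> S; peptide=SLVQS
pos 15: CUG -> V; peptide=SLVQSV
pos 18: GAA -> S; peptide=SLVQSVS
pos 21: CUG -> V; peptide=SLVQSVSV
pos 24: UCU -> P; peptide=SLVQSVSVP
pos 27: UGA -> STOP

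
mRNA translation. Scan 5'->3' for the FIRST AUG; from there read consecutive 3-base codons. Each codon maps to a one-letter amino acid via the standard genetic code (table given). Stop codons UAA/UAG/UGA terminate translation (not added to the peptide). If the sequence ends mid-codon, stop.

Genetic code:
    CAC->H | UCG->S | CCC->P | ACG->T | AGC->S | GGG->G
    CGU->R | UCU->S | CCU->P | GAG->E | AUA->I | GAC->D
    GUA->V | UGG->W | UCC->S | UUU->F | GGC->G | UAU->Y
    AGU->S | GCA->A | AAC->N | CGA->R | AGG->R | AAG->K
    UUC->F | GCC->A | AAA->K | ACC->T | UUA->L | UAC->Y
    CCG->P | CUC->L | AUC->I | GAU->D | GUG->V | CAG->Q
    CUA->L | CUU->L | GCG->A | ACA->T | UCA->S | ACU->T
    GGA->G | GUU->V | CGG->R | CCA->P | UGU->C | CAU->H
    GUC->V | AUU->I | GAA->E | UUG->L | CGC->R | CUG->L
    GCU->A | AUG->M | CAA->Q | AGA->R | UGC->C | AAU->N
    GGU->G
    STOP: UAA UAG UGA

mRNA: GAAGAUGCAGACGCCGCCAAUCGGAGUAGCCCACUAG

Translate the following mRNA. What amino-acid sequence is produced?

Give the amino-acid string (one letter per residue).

start AUG at pos 4
pos 4: AUG -> M; peptide=M
pos 7: CAG -> Q; peptide=MQ
pos 10: ACG -> T; peptide=MQT
pos 13: CCG -> P; peptide=MQTP
pos 16: CCA -> P; peptide=MQTPP
pos 19: AUC -> I; peptide=MQTPPI
pos 22: GGA -> G; peptide=MQTPPIG
pos 25: GUA -> V; peptide=MQTPPIGV
pos 28: GCC -> A; peptide=MQTPPIGVA
pos 31: CAC -> H; peptide=MQTPPIGVAH
pos 34: UAG -> STOP

Answer: MQTPPIGVAH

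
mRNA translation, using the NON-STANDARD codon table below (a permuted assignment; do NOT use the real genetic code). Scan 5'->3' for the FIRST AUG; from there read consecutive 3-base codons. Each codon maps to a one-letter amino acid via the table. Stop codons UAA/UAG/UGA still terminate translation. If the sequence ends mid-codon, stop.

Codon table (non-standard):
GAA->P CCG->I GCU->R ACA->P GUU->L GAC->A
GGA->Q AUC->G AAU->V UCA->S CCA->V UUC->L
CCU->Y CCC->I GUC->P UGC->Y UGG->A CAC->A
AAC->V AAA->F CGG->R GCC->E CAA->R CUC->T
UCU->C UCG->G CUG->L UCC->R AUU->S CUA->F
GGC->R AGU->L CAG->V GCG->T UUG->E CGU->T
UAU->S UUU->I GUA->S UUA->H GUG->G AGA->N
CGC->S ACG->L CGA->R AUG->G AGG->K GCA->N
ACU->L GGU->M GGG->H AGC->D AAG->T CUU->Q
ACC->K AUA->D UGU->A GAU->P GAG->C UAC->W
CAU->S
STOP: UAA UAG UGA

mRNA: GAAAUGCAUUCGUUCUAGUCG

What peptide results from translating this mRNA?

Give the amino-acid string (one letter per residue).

Answer: GSGL

Derivation:
start AUG at pos 3
pos 3: AUG -> G; peptide=G
pos 6: CAU -> S; peptide=GS
pos 9: UCG -> G; peptide=GSG
pos 12: UUC -> L; peptide=GSGL
pos 15: UAG -> STOP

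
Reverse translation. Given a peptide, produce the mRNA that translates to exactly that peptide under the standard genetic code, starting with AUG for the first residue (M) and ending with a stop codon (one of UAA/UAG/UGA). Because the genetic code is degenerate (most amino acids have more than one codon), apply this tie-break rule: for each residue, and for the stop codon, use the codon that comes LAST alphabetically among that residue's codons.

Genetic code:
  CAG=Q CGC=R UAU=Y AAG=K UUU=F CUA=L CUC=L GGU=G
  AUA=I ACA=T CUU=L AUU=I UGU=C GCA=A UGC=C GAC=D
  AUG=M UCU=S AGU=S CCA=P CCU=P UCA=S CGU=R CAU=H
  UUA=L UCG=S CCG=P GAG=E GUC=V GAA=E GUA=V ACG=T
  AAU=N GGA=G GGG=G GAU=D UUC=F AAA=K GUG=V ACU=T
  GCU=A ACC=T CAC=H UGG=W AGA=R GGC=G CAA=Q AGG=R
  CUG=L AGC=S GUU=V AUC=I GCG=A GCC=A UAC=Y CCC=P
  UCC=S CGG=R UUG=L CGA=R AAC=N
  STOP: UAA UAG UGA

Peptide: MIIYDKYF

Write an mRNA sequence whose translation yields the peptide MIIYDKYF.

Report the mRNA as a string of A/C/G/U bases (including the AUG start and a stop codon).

residue 1: M -> AUG (start codon)
residue 2: I codons sorted = AUA,AUC,AUU -> pick last = AUU
residue 3: I codons sorted = AUA,AUC,AUU -> pick last = AUU
residue 4: Y codons sorted = UAC,UAU -> pick last = UAU
residue 5: D codons sorted = GAC,GAU -> pick last = GAU
residue 6: K codons sorted = AAA,AAG -> pick last = AAG
residue 7: Y codons sorted = UAC,UAU -> pick last = UAU
residue 8: F codons sorted = UUC,UUU -> pick last = UUU
terminator: stop codons sorted = UAA,UAG,UGA -> pick last = UGA

Answer: mRNA: AUGAUUAUUUAUGAUAAGUAUUUUUGA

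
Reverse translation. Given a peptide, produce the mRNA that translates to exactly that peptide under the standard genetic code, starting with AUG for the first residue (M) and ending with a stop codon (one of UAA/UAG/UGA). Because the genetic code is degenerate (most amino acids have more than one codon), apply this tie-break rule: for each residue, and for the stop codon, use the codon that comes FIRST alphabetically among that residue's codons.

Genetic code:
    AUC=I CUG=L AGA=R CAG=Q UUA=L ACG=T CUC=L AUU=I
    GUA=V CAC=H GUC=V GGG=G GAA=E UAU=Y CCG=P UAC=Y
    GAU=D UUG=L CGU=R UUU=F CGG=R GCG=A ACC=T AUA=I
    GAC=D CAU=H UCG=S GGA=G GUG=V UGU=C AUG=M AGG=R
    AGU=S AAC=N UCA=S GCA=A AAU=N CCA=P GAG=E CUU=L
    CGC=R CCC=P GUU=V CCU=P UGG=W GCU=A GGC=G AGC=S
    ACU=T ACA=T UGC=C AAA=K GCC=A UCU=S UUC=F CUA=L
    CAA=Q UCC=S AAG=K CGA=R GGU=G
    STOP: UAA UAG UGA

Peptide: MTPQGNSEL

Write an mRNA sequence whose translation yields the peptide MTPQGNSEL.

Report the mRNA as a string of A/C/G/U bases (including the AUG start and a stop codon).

residue 1: M -> AUG (start codon)
residue 2: T codons sorted = ACA,ACC,ACG,ACU -> pick first = ACA
residue 3: P codons sorted = CCA,CCC,CCG,CCU -> pick first = CCA
residue 4: Q codons sorted = CAA,CAG -> pick first = CAA
residue 5: G codons sorted = GGA,GGC,GGG,GGU -> pick first = GGA
residue 6: N codons sorted = AAC,AAU -> pick first = AAC
residue 7: S codons sorted = AGC,AGU,UCA,UCC,UCG,UCU -> pick first = AGC
residue 8: E codons sorted = GAA,GAG -> pick first = GAA
residue 9: L codons sorted = CUA,CUC,CUG,CUU,UUA,UUG -> pick first = CUA
terminator: stop codons sorted = UAA,UAG,UGA -> pick first = UAA

Answer: mRNA: AUGACACCACAAGGAAACAGCGAACUAUAA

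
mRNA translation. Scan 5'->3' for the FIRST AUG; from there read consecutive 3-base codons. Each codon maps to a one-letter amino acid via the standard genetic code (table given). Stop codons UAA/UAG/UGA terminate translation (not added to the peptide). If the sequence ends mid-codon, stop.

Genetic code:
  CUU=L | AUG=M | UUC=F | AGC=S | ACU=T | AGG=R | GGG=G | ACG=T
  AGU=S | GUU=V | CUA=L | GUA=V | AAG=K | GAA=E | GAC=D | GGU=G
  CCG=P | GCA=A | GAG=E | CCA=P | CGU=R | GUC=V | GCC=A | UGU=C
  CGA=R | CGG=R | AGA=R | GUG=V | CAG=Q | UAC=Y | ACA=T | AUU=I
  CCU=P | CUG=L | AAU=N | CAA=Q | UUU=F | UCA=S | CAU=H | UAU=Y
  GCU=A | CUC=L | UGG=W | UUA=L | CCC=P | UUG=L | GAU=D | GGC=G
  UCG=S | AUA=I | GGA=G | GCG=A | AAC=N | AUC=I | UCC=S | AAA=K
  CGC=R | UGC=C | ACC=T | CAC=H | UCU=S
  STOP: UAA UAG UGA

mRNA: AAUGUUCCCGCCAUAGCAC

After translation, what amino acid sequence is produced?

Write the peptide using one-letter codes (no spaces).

start AUG at pos 1
pos 1: AUG -> M; peptide=M
pos 4: UUC -> F; peptide=MF
pos 7: CCG -> P; peptide=MFP
pos 10: CCA -> P; peptide=MFPP
pos 13: UAG -> STOP

Answer: MFPP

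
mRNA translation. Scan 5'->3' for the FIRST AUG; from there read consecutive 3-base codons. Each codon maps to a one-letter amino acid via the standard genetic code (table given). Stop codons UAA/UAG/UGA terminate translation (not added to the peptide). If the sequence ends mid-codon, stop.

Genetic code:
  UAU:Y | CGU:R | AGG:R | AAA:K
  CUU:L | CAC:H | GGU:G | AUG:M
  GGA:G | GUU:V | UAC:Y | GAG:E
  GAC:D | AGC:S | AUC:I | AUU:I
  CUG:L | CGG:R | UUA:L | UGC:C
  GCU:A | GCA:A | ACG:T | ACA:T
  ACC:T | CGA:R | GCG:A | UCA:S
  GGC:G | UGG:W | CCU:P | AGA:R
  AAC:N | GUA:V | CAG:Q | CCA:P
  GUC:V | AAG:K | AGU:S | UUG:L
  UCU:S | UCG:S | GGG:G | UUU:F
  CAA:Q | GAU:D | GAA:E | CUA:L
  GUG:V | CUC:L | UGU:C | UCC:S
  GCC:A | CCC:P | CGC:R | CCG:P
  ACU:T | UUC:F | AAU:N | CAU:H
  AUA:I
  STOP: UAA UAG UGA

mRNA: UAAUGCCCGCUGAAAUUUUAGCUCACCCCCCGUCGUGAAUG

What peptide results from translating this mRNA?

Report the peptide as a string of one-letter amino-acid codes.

Answer: MPAEILAHPPS

Derivation:
start AUG at pos 2
pos 2: AUG -> M; peptide=M
pos 5: CCC -> P; peptide=MP
pos 8: GCU -> A; peptide=MPA
pos 11: GAA -> E; peptide=MPAE
pos 14: AUU -> I; peptide=MPAEI
pos 17: UUA -> L; peptide=MPAEIL
pos 20: GCU -> A; peptide=MPAEILA
pos 23: CAC -> H; peptide=MPAEILAH
pos 26: CCC -> P; peptide=MPAEILAHP
pos 29: CCG -> P; peptide=MPAEILAHPP
pos 32: UCG -> S; peptide=MPAEILAHPPS
pos 35: UGA -> STOP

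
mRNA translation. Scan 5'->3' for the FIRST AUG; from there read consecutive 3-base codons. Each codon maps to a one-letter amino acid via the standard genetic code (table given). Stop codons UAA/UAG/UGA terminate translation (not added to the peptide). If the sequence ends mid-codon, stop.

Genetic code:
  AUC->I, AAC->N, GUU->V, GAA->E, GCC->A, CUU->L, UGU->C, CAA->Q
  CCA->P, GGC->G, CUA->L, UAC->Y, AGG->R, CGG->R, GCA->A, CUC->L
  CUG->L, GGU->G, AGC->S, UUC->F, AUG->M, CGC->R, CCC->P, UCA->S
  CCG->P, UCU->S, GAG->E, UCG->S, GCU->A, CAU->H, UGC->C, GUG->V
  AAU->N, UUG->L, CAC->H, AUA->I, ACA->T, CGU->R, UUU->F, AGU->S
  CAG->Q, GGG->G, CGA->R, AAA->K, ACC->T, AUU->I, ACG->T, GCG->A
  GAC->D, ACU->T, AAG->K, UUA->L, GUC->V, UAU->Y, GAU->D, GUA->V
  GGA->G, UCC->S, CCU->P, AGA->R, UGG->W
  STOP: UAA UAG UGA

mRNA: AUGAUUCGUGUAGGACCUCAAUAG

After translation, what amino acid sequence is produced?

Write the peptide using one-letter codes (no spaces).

Answer: MIRVGPQ

Derivation:
start AUG at pos 0
pos 0: AUG -> M; peptide=M
pos 3: AUU -> I; peptide=MI
pos 6: CGU -> R; peptide=MIR
pos 9: GUA -> V; peptide=MIRV
pos 12: GGA -> G; peptide=MIRVG
pos 15: CCU -> P; peptide=MIRVGP
pos 18: CAA -> Q; peptide=MIRVGPQ
pos 21: UAG -> STOP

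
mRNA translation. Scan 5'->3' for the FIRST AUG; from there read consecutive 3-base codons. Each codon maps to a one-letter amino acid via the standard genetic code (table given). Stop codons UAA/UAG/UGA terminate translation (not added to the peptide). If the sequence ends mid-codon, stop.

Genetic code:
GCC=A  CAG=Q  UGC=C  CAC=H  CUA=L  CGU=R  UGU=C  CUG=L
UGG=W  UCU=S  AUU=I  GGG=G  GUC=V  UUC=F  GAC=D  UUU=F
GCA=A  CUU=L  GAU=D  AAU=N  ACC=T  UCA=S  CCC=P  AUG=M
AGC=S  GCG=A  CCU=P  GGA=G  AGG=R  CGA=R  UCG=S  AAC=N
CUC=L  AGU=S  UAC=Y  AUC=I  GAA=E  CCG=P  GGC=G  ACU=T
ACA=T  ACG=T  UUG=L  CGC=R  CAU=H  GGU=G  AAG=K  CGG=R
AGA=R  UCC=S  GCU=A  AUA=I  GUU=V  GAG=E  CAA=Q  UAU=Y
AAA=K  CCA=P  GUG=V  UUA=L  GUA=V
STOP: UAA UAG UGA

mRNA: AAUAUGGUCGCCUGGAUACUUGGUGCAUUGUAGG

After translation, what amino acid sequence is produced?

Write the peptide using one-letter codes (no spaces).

Answer: MVAWILGAL

Derivation:
start AUG at pos 3
pos 3: AUG -> M; peptide=M
pos 6: GUC -> V; peptide=MV
pos 9: GCC -> A; peptide=MVA
pos 12: UGG -> W; peptide=MVAW
pos 15: AUA -> I; peptide=MVAWI
pos 18: CUU -> L; peptide=MVAWIL
pos 21: GGU -> G; peptide=MVAWILG
pos 24: GCA -> A; peptide=MVAWILGA
pos 27: UUG -> L; peptide=MVAWILGAL
pos 30: UAG -> STOP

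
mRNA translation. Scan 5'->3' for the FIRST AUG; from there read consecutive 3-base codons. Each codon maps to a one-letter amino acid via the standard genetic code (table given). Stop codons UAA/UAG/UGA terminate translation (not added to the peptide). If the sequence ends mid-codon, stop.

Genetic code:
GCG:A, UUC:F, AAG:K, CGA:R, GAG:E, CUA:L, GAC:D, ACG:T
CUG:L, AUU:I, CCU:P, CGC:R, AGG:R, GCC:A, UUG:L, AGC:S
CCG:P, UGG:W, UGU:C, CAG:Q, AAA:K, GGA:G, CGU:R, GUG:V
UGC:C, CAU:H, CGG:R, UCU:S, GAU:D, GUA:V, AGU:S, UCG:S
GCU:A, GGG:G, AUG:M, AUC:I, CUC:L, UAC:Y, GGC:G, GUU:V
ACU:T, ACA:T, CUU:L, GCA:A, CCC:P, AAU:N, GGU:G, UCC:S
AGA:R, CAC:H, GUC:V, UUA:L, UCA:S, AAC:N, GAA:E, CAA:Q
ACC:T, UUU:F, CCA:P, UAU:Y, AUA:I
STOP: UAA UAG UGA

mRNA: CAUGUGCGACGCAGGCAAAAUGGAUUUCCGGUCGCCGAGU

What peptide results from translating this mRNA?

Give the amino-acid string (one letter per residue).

start AUG at pos 1
pos 1: AUG -> M; peptide=M
pos 4: UGC -> C; peptide=MC
pos 7: GAC -> D; peptide=MCD
pos 10: GCA -> A; peptide=MCDA
pos 13: GGC -> G; peptide=MCDAG
pos 16: AAA -> K; peptide=MCDAGK
pos 19: AUG -> M; peptide=MCDAGKM
pos 22: GAU -> D; peptide=MCDAGKMD
pos 25: UUC -> F; peptide=MCDAGKMDF
pos 28: CGG -> R; peptide=MCDAGKMDFR
pos 31: UCG -> S; peptide=MCDAGKMDFRS
pos 34: CCG -> P; peptide=MCDAGKMDFRSP
pos 37: AGU -> S; peptide=MCDAGKMDFRSPS
pos 40: only 0 nt remain (<3), stop (end of mRNA)

Answer: MCDAGKMDFRSPS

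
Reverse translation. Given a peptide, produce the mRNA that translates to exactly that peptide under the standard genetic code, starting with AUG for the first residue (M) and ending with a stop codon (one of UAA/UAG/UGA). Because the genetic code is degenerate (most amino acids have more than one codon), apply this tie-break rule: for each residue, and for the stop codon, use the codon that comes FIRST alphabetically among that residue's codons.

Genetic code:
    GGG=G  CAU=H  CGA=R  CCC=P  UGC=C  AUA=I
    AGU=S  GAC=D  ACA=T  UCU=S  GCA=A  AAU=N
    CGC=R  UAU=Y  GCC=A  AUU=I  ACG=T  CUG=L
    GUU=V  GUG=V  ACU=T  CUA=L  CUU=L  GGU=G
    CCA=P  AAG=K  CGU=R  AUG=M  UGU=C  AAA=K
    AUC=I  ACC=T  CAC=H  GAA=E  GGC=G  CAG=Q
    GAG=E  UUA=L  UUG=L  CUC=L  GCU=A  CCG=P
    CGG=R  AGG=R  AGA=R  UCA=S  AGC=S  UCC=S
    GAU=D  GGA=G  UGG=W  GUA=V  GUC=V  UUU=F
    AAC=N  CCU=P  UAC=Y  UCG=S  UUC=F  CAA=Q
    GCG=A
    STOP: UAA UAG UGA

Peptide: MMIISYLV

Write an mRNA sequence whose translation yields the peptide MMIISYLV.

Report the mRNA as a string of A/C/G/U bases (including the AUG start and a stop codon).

residue 1: M -> AUG (start codon)
residue 2: M -> AUG (only codon)
residue 3: I codons sorted = AUA,AUC,AUU -> pick first = AUA
residue 4: I codons sorted = AUA,AUC,AUU -> pick first = AUA
residue 5: S codons sorted = AGC,AGU,UCA,UCC,UCG,UCU -> pick first = AGC
residue 6: Y codons sorted = UAC,UAU -> pick first = UAC
residue 7: L codons sorted = CUA,CUC,CUG,CUU,UUA,UUG -> pick first = CUA
residue 8: V codons sorted = GUA,GUC,GUG,GUU -> pick first = GUA
terminator: stop codons sorted = UAA,UAG,UGA -> pick first = UAA

Answer: mRNA: AUGAUGAUAAUAAGCUACCUAGUAUAA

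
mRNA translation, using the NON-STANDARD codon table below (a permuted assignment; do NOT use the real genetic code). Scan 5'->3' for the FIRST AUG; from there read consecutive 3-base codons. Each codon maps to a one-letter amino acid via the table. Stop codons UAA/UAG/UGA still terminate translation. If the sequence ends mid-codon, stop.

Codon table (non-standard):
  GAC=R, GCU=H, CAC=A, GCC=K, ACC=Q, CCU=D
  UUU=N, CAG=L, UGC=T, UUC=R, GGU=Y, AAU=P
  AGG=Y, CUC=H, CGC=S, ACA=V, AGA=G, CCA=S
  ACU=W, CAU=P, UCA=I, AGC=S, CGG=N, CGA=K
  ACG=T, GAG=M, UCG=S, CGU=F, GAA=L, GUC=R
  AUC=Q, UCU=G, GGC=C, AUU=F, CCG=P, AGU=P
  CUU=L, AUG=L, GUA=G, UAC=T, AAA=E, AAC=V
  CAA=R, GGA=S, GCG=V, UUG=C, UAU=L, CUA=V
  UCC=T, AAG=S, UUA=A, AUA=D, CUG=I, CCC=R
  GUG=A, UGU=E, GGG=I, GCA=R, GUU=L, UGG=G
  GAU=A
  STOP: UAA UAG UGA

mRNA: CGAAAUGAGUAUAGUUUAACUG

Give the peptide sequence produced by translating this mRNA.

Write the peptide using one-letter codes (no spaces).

Answer: LPDL

Derivation:
start AUG at pos 4
pos 4: AUG -> L; peptide=L
pos 7: AGU -> P; peptide=LP
pos 10: AUA -> D; peptide=LPD
pos 13: GUU -> L; peptide=LPDL
pos 16: UAA -> STOP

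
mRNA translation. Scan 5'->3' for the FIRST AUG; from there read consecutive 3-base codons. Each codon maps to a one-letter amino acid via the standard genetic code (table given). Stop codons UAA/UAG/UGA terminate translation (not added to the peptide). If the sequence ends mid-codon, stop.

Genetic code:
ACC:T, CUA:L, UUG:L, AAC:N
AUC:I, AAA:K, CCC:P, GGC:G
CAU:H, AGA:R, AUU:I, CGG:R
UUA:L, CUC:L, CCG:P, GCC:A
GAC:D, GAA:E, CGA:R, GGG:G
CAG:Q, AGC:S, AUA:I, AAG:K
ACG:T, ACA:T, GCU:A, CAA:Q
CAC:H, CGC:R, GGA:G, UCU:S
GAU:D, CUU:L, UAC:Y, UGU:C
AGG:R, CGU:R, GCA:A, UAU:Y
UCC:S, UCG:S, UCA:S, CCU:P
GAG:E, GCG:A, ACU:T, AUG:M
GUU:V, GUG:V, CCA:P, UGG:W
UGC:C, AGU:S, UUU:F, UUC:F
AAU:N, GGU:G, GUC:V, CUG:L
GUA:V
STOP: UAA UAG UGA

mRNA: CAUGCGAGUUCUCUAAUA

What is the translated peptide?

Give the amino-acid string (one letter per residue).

Answer: MRVL

Derivation:
start AUG at pos 1
pos 1: AUG -> M; peptide=M
pos 4: CGA -> R; peptide=MR
pos 7: GUU -> V; peptide=MRV
pos 10: CUC -> L; peptide=MRVL
pos 13: UAA -> STOP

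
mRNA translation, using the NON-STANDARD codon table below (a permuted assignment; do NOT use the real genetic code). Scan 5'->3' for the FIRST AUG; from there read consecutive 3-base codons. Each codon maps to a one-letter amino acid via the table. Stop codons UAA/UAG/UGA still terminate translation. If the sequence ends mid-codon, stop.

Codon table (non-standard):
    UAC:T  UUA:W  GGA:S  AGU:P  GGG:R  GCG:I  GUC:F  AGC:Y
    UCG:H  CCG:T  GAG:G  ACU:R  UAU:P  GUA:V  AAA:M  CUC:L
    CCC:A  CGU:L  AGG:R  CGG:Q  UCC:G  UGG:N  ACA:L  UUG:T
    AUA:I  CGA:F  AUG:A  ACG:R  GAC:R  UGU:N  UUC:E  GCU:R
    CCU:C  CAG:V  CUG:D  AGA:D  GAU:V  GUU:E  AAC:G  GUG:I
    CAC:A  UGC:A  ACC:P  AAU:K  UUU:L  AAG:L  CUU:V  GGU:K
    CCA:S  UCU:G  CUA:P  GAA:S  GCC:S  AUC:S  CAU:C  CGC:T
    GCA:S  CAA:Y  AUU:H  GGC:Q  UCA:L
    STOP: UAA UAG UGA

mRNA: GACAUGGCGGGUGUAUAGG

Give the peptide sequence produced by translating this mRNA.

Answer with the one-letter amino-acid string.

Answer: AIKV

Derivation:
start AUG at pos 3
pos 3: AUG -> A; peptide=A
pos 6: GCG -> I; peptide=AI
pos 9: GGU -> K; peptide=AIK
pos 12: GUA -> V; peptide=AIKV
pos 15: UAG -> STOP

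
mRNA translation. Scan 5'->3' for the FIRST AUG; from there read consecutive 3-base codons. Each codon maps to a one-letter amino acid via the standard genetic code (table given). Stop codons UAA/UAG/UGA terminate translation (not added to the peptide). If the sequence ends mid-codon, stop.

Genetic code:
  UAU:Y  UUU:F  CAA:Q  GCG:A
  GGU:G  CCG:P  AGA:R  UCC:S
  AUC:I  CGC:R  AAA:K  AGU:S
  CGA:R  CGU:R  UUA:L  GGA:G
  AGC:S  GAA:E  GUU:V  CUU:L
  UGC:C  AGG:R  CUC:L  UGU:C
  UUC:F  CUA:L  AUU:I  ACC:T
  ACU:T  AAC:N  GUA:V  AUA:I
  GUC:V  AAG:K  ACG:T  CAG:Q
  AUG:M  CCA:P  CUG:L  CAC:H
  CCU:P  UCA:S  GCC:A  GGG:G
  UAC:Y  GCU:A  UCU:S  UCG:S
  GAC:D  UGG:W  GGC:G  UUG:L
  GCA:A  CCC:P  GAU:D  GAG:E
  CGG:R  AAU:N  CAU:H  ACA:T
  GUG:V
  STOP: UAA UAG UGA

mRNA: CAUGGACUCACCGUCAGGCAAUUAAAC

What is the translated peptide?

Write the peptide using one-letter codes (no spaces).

start AUG at pos 1
pos 1: AUG -> M; peptide=M
pos 4: GAC -> D; peptide=MD
pos 7: UCA -> S; peptide=MDS
pos 10: CCG -> P; peptide=MDSP
pos 13: UCA -> S; peptide=MDSPS
pos 16: GGC -> G; peptide=MDSPSG
pos 19: AAU -> N; peptide=MDSPSGN
pos 22: UAA -> STOP

Answer: MDSPSGN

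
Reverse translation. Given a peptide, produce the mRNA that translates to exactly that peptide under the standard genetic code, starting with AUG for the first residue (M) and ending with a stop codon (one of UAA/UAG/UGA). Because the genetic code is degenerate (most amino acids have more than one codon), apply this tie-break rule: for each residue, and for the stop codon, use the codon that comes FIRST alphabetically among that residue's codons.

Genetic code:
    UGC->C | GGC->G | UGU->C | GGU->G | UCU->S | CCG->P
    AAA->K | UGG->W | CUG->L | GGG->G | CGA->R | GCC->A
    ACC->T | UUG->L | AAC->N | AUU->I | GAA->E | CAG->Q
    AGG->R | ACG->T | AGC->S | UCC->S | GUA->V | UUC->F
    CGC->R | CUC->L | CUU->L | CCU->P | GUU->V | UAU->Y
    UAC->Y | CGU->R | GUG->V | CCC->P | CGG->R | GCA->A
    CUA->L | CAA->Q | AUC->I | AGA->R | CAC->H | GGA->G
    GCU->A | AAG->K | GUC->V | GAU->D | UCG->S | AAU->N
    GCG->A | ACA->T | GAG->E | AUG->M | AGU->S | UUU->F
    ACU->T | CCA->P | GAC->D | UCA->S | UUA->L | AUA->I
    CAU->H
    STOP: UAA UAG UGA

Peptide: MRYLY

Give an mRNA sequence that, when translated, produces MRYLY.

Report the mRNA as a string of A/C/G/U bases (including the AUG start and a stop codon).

residue 1: M -> AUG (start codon)
residue 2: R codons sorted = AGA,AGG,CGA,CGC,CGG,CGU -> pick first = AGA
residue 3: Y codons sorted = UAC,UAU -> pick first = UAC
residue 4: L codons sorted = CUA,CUC,CUG,CUU,UUA,UUG -> pick first = CUA
residue 5: Y codons sorted = UAC,UAU -> pick first = UAC
terminator: stop codons sorted = UAA,UAG,UGA -> pick first = UAA

Answer: mRNA: AUGAGAUACCUAUACUAA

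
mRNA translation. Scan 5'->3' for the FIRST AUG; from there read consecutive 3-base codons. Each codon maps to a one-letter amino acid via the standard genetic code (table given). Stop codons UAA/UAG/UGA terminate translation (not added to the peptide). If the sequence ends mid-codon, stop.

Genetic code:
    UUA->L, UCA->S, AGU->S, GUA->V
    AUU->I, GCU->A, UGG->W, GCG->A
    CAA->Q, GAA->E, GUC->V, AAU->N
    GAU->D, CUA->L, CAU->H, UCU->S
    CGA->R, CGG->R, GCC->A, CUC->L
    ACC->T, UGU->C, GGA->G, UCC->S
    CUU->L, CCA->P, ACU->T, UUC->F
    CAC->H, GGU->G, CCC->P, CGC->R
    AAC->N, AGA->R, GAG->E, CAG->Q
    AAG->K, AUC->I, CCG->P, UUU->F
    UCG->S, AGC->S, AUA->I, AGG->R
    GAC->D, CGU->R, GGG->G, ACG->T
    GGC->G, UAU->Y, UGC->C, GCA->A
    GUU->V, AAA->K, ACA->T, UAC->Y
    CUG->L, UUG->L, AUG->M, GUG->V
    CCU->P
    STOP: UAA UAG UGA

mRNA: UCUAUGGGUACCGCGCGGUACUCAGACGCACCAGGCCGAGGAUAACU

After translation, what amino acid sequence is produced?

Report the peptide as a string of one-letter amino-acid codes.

start AUG at pos 3
pos 3: AUG -> M; peptide=M
pos 6: GGU -> G; peptide=MG
pos 9: ACC -> T; peptide=MGT
pos 12: GCG -> A; peptide=MGTA
pos 15: CGG -> R; peptide=MGTAR
pos 18: UAC -> Y; peptide=MGTARY
pos 21: UCA -> S; peptide=MGTARYS
pos 24: GAC -> D; peptide=MGTARYSD
pos 27: GCA -> A; peptide=MGTARYSDA
pos 30: CCA -> P; peptide=MGTARYSDAP
pos 33: GGC -> G; peptide=MGTARYSDAPG
pos 36: CGA -> R; peptide=MGTARYSDAPGR
pos 39: GGA -> G; peptide=MGTARYSDAPGRG
pos 42: UAA -> STOP

Answer: MGTARYSDAPGRG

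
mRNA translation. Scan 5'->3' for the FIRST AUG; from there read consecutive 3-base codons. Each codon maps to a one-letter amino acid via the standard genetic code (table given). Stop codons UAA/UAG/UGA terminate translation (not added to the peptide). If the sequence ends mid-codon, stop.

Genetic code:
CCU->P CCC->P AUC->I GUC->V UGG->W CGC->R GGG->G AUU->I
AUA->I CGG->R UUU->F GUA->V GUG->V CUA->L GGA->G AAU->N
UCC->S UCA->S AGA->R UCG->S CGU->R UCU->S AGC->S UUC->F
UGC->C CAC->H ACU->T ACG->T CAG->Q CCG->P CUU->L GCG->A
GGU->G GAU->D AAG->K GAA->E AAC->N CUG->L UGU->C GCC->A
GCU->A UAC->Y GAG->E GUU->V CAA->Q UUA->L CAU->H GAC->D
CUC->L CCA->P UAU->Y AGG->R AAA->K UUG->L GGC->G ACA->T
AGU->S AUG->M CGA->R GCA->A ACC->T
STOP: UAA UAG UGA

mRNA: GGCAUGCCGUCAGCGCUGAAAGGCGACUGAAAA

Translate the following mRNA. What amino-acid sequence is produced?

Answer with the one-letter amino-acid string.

start AUG at pos 3
pos 3: AUG -> M; peptide=M
pos 6: CCG -> P; peptide=MP
pos 9: UCA -> S; peptide=MPS
pos 12: GCG -> A; peptide=MPSA
pos 15: CUG -> L; peptide=MPSAL
pos 18: AAA -> K; peptide=MPSALK
pos 21: GGC -> G; peptide=MPSALKG
pos 24: GAC -> D; peptide=MPSALKGD
pos 27: UGA -> STOP

Answer: MPSALKGD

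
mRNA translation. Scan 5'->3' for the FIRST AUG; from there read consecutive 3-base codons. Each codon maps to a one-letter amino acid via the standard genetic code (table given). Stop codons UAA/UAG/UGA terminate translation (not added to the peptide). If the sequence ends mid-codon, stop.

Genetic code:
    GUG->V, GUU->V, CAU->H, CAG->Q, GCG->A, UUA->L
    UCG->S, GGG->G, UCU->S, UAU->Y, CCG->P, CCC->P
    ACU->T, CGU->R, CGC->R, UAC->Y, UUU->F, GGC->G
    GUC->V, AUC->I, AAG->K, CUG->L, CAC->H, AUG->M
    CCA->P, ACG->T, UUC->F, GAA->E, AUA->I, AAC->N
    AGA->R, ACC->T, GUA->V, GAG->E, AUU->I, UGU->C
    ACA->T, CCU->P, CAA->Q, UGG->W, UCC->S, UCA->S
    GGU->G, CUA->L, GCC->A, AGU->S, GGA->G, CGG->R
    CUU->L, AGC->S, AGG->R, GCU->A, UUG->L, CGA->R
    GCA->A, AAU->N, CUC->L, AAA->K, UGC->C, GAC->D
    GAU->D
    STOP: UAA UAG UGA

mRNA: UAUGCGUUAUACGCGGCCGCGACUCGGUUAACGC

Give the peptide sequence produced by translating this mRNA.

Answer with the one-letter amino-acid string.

Answer: MRYTRPRLG

Derivation:
start AUG at pos 1
pos 1: AUG -> M; peptide=M
pos 4: CGU -> R; peptide=MR
pos 7: UAU -> Y; peptide=MRY
pos 10: ACG -> T; peptide=MRYT
pos 13: CGG -> R; peptide=MRYTR
pos 16: CCG -> P; peptide=MRYTRP
pos 19: CGA -> R; peptide=MRYTRPR
pos 22: CUC -> L; peptide=MRYTRPRL
pos 25: GGU -> G; peptide=MRYTRPRLG
pos 28: UAA -> STOP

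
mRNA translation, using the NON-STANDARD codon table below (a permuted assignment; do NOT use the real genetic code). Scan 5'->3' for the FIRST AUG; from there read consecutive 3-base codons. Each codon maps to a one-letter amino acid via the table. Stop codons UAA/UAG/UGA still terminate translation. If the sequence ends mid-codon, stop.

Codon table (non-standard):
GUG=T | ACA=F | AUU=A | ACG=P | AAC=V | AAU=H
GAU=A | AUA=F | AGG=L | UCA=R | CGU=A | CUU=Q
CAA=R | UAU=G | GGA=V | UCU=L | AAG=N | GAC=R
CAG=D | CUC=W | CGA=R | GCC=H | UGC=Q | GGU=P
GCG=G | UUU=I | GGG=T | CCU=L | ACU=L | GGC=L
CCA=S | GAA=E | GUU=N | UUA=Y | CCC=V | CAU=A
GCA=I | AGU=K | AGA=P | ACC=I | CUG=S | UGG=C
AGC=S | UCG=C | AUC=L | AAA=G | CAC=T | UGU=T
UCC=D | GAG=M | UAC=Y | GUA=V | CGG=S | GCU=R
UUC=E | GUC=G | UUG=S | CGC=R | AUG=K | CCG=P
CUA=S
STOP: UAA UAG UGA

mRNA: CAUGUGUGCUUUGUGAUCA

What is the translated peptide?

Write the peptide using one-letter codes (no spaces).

start AUG at pos 1
pos 1: AUG -> K; peptide=K
pos 4: UGU -> T; peptide=KT
pos 7: GCU -> R; peptide=KTR
pos 10: UUG -> S; peptide=KTRS
pos 13: UGA -> STOP

Answer: KTRS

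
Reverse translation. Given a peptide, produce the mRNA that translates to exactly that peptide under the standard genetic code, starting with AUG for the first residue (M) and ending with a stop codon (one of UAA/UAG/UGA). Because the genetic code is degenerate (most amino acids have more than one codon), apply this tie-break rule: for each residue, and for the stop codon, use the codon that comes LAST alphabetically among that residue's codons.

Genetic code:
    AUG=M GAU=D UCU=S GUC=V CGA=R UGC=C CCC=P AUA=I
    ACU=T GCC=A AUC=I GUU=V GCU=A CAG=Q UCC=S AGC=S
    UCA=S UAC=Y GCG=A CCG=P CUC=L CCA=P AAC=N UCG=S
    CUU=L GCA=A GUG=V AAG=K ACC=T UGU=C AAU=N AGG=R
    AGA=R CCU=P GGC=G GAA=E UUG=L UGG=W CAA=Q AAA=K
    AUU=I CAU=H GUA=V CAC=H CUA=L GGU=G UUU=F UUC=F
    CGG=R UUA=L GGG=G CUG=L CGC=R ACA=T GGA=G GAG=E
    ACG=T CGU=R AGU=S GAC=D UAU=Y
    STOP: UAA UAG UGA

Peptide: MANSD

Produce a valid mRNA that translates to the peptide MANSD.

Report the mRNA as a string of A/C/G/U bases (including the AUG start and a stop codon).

Answer: mRNA: AUGGCUAAUUCUGAUUGA

Derivation:
residue 1: M -> AUG (start codon)
residue 2: A codons sorted = GCA,GCC,GCG,GCU -> pick last = GCU
residue 3: N codons sorted = AAC,AAU -> pick last = AAU
residue 4: S codons sorted = AGC,AGU,UCA,UCC,UCG,UCU -> pick last = UCU
residue 5: D codons sorted = GAC,GAU -> pick last = GAU
terminator: stop codons sorted = UAA,UAG,UGA -> pick last = UGA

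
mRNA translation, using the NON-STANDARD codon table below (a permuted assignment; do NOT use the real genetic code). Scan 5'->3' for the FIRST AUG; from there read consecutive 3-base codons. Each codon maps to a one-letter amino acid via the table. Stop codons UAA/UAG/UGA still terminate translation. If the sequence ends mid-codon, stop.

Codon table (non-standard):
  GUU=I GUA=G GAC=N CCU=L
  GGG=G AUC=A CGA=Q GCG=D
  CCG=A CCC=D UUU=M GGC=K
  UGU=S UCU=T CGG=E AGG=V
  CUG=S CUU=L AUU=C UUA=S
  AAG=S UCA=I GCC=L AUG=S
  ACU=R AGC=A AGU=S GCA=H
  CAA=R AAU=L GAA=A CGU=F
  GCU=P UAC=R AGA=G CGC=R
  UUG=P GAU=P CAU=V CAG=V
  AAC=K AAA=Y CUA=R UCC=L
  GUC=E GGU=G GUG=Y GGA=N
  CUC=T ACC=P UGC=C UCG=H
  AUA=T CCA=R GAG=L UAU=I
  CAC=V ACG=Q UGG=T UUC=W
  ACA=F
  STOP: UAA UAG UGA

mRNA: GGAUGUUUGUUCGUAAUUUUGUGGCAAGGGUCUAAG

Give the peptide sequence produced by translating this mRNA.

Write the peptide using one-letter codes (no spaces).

Answer: SMIFLMYHVE

Derivation:
start AUG at pos 2
pos 2: AUG -> S; peptide=S
pos 5: UUU -> M; peptide=SM
pos 8: GUU -> I; peptide=SMI
pos 11: CGU -> F; peptide=SMIF
pos 14: AAU -> L; peptide=SMIFL
pos 17: UUU -> M; peptide=SMIFLM
pos 20: GUG -> Y; peptide=SMIFLMY
pos 23: GCA -> H; peptide=SMIFLMYH
pos 26: AGG -> V; peptide=SMIFLMYHV
pos 29: GUC -> E; peptide=SMIFLMYHVE
pos 32: UAA -> STOP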